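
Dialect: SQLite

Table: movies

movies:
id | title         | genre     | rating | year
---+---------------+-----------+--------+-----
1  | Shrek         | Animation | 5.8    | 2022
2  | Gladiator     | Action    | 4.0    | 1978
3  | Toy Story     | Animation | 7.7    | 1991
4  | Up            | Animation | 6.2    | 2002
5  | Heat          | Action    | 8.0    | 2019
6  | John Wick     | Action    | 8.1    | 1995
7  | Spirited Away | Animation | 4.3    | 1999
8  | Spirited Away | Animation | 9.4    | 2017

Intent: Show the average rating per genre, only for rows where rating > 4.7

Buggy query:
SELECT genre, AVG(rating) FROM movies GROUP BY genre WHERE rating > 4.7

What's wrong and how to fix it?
Bug: Row-level WHERE must come before GROUP BY in the clause order

Fix: Place WHERE between FROM and GROUP BY

Corrected query:
SELECT genre, AVG(rating) FROM movies WHERE rating > 4.7 GROUP BY genre

Result:
genre     | AVG(rating)
----------+------------
Action    | 8.05       
Animation | 7.275      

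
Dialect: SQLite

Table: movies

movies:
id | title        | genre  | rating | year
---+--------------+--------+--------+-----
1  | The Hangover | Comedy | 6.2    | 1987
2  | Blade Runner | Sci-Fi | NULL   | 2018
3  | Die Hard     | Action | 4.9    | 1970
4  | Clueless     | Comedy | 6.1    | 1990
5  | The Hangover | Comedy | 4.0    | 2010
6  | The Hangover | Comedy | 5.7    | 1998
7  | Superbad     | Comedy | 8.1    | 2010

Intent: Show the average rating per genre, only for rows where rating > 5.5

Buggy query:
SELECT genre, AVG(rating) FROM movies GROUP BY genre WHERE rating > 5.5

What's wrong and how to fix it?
Bug: Row-level WHERE must come before GROUP BY in the clause order

Fix: Move the WHERE clause before GROUP BY

Corrected query:
SELECT genre, AVG(rating) FROM movies WHERE rating > 5.5 GROUP BY genre

Result:
genre  | AVG(rating)
-------+------------
Comedy | 6.525      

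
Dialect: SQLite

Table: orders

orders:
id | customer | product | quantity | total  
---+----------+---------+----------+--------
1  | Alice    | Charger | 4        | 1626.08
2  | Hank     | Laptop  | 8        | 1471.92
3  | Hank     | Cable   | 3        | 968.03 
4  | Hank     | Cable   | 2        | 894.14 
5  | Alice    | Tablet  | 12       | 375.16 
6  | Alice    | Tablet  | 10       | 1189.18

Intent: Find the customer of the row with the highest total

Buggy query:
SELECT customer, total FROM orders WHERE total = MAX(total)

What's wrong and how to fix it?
Bug: MAX(total) is an aggregate and cannot be used directly in WHERE

Fix: Wrap MAX in a scalar subquery so WHERE compares against a single value

Corrected query:
SELECT customer, total FROM orders WHERE total = (SELECT MAX(total) FROM orders)

Result:
customer | total  
---------+--------
Alice    | 1626.08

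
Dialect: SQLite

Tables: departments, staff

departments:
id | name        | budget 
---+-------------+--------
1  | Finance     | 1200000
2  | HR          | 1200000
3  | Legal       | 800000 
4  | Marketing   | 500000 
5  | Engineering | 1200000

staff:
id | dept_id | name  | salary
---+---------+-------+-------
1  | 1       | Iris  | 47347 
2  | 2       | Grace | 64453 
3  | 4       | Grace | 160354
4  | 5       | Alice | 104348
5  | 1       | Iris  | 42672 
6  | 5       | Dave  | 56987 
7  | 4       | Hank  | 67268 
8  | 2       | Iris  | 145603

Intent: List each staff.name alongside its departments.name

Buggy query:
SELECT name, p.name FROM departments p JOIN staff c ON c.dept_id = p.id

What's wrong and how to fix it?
Bug: Both tables have a 'name' column; the unqualified reference is ambiguous

Fix: Qualify the column with its table alias (c.name)

Corrected query:
SELECT c.name, p.name FROM departments p JOIN staff c ON c.dept_id = p.id

Result:
name  | name       
------+------------
Iris  | Finance    
Grace | HR         
Grace | Marketing  
Alice | Engineering
Iris  | Finance    
Dave  | Engineering
Hank  | Marketing  
Iris  | HR         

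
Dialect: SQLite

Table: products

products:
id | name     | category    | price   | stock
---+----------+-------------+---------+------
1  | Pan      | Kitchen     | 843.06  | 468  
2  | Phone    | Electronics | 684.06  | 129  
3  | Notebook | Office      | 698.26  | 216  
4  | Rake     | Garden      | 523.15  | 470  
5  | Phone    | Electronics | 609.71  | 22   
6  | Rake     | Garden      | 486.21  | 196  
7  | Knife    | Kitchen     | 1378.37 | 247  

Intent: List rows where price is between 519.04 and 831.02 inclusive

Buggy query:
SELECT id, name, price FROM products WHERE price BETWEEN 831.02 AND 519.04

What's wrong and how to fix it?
Bug: BETWEEN expects the lower bound first; with 831.02 AND 519.04 the range is empty

Fix: Write BETWEEN 519.04 AND 831.02

Corrected query:
SELECT id, name, price FROM products WHERE price BETWEEN 519.04 AND 831.02

Result:
id | name     | price 
---+----------+-------
2  | Phone    | 684.06
3  | Notebook | 698.26
4  | Rake     | 523.15
5  | Phone    | 609.71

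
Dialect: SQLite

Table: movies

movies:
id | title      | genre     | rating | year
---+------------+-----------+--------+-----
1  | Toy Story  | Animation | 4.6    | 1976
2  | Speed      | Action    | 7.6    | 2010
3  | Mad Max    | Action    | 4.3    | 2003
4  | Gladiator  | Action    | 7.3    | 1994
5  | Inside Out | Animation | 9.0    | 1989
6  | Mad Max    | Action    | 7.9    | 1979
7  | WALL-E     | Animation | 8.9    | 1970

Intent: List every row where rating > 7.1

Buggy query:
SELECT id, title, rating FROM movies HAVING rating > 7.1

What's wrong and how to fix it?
Bug: This is a non-aggregate query (no GROUP BY, no aggregates), so in SQLite the HAVING clause is invalid here; a row-level condition belongs in WHERE

Fix: Replace HAVING with WHERE since the condition applies to individual rows

Corrected query:
SELECT id, title, rating FROM movies WHERE rating > 7.1

Result:
id | title      | rating
---+------------+-------
2  | Speed      | 7.6   
4  | Gladiator  | 7.3   
5  | Inside Out | 9     
6  | Mad Max    | 7.9   
7  | WALL-E     | 8.9   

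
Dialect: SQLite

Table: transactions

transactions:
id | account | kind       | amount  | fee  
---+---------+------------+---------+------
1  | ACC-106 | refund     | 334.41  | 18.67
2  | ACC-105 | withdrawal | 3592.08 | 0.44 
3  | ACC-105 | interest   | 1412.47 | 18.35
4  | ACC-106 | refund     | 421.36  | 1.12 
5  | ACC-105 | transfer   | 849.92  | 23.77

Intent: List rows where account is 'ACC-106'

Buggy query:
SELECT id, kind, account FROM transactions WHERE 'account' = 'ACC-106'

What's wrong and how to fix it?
Bug: 'account' in single quotes is a string literal, not the column; the comparison is literal-vs-literal and never true

Fix: Reference the column as account without single quotes

Corrected query:
SELECT id, kind, account FROM transactions WHERE account = 'ACC-106'

Result:
id | kind   | account
---+--------+--------
1  | refund | ACC-106
4  | refund | ACC-106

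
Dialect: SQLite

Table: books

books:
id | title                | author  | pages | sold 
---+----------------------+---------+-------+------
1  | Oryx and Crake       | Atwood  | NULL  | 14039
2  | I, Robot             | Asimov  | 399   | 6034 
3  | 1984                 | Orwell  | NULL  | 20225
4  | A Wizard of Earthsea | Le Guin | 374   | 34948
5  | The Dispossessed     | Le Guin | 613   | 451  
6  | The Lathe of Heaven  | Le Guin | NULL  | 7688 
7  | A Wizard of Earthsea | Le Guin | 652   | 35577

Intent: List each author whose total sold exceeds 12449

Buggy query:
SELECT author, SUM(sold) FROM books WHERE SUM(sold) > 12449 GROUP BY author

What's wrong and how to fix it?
Bug: WHERE runs before GROUP BY, so aggregates aren't available there

Fix: Use HAVING (which filters groups after aggregation) instead of WHERE

Corrected query:
SELECT author, SUM(sold) FROM books GROUP BY author HAVING SUM(sold) > 12449

Result:
author  | SUM(sold)
--------+----------
Atwood  | 14039    
Le Guin | 78664    
Orwell  | 20225    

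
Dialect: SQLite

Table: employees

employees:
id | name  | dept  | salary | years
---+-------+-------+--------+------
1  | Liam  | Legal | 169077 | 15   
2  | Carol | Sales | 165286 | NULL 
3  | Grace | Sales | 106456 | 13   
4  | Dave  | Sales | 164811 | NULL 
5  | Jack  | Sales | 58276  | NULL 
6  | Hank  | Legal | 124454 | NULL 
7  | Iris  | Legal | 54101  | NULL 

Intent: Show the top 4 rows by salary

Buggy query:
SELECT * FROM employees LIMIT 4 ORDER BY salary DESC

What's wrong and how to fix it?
Bug: LIMIT must come after ORDER BY

Fix: Swap the clauses: ORDER BY first, then LIMIT

Corrected query:
SELECT * FROM employees ORDER BY salary DESC LIMIT 4

Result:
id | name  | dept  | salary | years
---+-------+-------+--------+------
1  | Liam  | Legal | 169077 | 15   
2  | Carol | Sales | 165286 | NULL 
4  | Dave  | Sales | 164811 | NULL 
6  | Hank  | Legal | 124454 | NULL 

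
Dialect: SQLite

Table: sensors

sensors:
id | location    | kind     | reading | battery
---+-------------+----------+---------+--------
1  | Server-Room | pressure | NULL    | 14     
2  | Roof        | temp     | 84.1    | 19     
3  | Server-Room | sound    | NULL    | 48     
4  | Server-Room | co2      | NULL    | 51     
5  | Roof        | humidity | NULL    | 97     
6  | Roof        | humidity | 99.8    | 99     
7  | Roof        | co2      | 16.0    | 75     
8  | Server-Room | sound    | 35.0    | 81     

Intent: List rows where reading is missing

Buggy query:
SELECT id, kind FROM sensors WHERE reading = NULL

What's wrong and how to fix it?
Bug: Comparing to NULL with '=' never matches; NULL = NULL is unknown, not true

Fix: Replace '= NULL' with 'IS NULL'

Corrected query:
SELECT id, kind FROM sensors WHERE reading IS NULL

Result:
id | kind    
---+---------
1  | pressure
3  | sound   
4  | co2     
5  | humidity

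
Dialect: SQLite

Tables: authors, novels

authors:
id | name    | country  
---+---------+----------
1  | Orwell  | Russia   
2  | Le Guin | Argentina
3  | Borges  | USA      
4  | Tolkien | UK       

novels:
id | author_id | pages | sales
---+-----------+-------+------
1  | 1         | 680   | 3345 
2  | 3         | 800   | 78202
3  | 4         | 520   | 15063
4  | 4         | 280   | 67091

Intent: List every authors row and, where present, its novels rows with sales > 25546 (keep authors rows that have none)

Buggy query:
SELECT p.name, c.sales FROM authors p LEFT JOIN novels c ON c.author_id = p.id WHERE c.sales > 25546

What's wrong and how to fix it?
Bug: Filtering c.sales in WHERE discards the NULL rows produced by LEFT JOIN, turning it into an inner join

Fix: Put 'c.sales > 25546' in the JOIN's ON clause instead of WHERE

Corrected query:
SELECT p.name, c.sales FROM authors p LEFT JOIN novels c ON c.author_id = p.id AND c.sales > 25546

Result:
name    | sales
--------+------
Orwell  | NULL 
Le Guin | NULL 
Borges  | 78202
Tolkien | 67091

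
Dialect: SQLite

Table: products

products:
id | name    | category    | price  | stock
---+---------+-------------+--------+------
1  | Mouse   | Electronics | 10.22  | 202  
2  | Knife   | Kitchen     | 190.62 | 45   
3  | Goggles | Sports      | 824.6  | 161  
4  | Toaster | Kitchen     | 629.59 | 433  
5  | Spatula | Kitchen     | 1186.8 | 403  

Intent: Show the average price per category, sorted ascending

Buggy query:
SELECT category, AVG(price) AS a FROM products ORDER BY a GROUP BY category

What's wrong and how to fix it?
Bug: GROUP BY must precede ORDER BY

Fix: Reorder: SELECT … FROM … GROUP BY … ORDER BY …

Corrected query:
SELECT category, AVG(price) AS a FROM products GROUP BY category ORDER BY a

Result:
category    | a         
------------+-----------
Electronics | 10.22     
Kitchen     | 669.003333
Sports      | 824.6     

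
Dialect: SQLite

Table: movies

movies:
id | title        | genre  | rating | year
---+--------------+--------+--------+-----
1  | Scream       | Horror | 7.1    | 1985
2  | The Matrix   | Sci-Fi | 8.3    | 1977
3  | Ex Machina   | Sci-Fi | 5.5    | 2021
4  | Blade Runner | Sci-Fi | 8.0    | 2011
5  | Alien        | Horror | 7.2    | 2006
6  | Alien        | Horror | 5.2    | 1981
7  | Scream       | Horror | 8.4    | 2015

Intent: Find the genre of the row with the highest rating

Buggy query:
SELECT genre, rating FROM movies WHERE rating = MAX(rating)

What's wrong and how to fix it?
Bug: MAX(rating) is an aggregate and cannot be used directly in WHERE

Fix: Wrap MAX in a scalar subquery so WHERE compares against a single value

Corrected query:
SELECT genre, rating FROM movies WHERE rating = (SELECT MAX(rating) FROM movies)

Result:
genre  | rating
-------+-------
Horror | 8.4   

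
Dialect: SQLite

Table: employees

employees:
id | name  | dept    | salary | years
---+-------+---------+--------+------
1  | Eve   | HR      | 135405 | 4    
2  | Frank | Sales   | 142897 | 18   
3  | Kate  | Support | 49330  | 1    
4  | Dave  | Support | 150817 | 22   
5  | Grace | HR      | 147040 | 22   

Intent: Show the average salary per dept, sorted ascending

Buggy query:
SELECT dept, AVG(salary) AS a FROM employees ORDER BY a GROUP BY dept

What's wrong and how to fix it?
Bug: ORDER BY appears before GROUP BY; SQL clause order requires GROUP BY first

Fix: Move ORDER BY to the end, after GROUP BY

Corrected query:
SELECT dept, AVG(salary) AS a FROM employees GROUP BY dept ORDER BY a

Result:
dept    | a       
--------+---------
Support | 100073.5
HR      | 141222.5
Sales   | 142897  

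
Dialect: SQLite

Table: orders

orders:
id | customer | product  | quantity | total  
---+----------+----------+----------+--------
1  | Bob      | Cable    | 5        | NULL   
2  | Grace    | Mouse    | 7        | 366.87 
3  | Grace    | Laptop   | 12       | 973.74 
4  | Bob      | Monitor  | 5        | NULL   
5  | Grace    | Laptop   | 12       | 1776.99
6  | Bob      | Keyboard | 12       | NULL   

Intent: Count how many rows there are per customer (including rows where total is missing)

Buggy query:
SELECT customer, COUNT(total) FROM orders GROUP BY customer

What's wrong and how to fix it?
Bug: COUNT(total) skips NULLs, so groups with missing total are undercounted

Fix: Use COUNT(*) to count all rows regardless of NULL

Corrected query:
SELECT customer, COUNT(*) FROM orders GROUP BY customer

Result:
customer | COUNT(*)
---------+---------
Bob      | 3       
Grace    | 3       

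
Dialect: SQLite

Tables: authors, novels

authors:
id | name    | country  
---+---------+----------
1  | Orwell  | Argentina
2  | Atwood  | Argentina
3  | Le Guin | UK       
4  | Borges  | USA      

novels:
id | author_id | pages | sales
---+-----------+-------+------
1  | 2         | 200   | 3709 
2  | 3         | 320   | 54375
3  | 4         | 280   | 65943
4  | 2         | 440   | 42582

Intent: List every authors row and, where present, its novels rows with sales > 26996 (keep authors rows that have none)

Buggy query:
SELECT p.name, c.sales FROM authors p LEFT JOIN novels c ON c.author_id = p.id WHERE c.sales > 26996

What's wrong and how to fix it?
Bug: Filtering c.sales in WHERE discards the NULL rows produced by LEFT JOIN, turning it into an inner join

Fix: Move the right-table condition into the ON clause so unmatched parents are kept

Corrected query:
SELECT p.name, c.sales FROM authors p LEFT JOIN novels c ON c.author_id = p.id AND c.sales > 26996

Result:
name    | sales
--------+------
Orwell  | NULL 
Atwood  | 42582
Le Guin | 54375
Borges  | 65943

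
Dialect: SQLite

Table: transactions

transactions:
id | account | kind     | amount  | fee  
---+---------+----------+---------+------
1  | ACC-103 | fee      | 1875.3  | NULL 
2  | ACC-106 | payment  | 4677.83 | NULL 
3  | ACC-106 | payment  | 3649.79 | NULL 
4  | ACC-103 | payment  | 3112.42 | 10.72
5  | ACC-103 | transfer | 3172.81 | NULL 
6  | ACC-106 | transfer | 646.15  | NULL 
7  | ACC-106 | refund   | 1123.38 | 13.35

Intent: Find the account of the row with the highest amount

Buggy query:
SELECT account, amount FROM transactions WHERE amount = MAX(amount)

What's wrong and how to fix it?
Bug: WHERE is evaluated per row; an aggregate over the whole table isn't defined there

Fix: Use a subquery: WHERE amount = (SELECT MAX(amount) FROM transactions)

Corrected query:
SELECT account, amount FROM transactions WHERE amount = (SELECT MAX(amount) FROM transactions)

Result:
account | amount 
--------+--------
ACC-106 | 4677.83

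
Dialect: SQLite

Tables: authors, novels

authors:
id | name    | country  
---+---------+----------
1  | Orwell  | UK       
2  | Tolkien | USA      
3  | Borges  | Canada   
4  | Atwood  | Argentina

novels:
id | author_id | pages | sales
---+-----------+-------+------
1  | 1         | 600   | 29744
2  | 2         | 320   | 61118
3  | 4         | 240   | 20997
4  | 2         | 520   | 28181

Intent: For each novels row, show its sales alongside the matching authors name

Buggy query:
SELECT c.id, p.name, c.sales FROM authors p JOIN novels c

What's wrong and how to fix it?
Bug: Missing join condition: each novels row is matched to all authors rows instead of just its own

Fix: Add ON c.author_id = p.id to the JOIN

Corrected query:
SELECT c.id, p.name, c.sales FROM authors p JOIN novels c ON c.author_id = p.id

Result:
id | name    | sales
---+---------+------
1  | Orwell  | 29744
2  | Tolkien | 61118
3  | Atwood  | 20997
4  | Tolkien | 28181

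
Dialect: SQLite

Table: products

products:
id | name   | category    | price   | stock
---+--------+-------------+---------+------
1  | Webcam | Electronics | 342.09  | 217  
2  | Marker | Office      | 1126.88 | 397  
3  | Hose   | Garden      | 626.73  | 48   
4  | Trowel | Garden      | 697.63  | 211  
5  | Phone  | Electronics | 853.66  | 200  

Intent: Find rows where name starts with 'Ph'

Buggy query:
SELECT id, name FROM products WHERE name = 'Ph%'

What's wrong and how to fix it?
Bug: Wildcards only work with LIKE; '=' treats '%' as a literal character

Fix: Replace '=' with LIKE so 'Ph%' is treated as a pattern

Corrected query:
SELECT id, name FROM products WHERE name LIKE 'Ph%'

Result:
id | name 
---+------
5  | Phone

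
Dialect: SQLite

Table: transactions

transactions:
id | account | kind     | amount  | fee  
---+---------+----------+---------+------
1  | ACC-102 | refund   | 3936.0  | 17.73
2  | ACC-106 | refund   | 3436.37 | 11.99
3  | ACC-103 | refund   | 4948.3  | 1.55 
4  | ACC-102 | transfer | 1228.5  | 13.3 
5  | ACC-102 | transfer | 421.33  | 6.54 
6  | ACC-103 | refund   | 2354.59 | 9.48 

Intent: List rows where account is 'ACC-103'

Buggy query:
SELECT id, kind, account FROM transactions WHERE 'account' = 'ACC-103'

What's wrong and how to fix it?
Bug: Single quotes denote string literals in SQL; the column name is being compared as a constant string

Fix: Reference the column as account without single quotes

Corrected query:
SELECT id, kind, account FROM transactions WHERE account = 'ACC-103'

Result:
id | kind   | account
---+--------+--------
3  | refund | ACC-103
6  | refund | ACC-103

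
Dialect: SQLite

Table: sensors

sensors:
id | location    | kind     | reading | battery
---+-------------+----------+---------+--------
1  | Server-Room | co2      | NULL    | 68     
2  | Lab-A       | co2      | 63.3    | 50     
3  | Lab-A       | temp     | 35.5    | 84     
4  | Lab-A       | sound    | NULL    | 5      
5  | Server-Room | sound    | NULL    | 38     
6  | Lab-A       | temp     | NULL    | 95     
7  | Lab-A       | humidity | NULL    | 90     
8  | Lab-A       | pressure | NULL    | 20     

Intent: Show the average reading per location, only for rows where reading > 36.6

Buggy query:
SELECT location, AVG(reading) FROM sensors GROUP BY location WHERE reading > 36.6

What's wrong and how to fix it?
Bug: WHERE cannot follow GROUP BY

Fix: Move the WHERE clause before GROUP BY

Corrected query:
SELECT location, AVG(reading) FROM sensors WHERE reading > 36.6 GROUP BY location

Result:
location | AVG(reading)
---------+-------------
Lab-A    | 63.3        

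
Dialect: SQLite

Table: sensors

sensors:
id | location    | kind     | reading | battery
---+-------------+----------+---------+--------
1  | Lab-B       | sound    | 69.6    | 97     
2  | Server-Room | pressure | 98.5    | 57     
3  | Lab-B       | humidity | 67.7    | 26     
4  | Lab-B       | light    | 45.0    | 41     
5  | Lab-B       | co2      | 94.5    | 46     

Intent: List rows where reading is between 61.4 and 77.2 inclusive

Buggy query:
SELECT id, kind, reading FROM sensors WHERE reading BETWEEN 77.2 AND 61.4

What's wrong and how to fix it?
Bug: BETWEEN expects the lower bound first; with 77.2 AND 61.4 the range is empty

Fix: Swap the bounds so the smaller value comes first

Corrected query:
SELECT id, kind, reading FROM sensors WHERE reading BETWEEN 61.4 AND 77.2

Result:
id | kind     | reading
---+----------+--------
1  | sound    | 69.6   
3  | humidity | 67.7   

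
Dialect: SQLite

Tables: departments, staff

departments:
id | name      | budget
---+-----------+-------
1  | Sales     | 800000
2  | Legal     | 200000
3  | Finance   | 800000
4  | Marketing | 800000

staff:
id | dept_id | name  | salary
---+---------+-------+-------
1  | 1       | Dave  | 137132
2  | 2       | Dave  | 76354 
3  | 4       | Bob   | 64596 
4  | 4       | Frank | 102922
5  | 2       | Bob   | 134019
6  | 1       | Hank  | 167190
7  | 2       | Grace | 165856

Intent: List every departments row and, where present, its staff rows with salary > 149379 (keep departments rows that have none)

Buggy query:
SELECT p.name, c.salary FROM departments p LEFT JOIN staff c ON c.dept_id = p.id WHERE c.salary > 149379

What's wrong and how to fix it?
Bug: A WHERE condition on the right-hand table after LEFT JOIN drops unmatched parents

Fix: Move the right-table condition into the ON clause so unmatched parents are kept

Corrected query:
SELECT p.name, c.salary FROM departments p LEFT JOIN staff c ON c.dept_id = p.id AND c.salary > 149379

Result:
name      | salary
----------+-------
Sales     | 167190
Legal     | 165856
Finance   | NULL  
Marketing | NULL  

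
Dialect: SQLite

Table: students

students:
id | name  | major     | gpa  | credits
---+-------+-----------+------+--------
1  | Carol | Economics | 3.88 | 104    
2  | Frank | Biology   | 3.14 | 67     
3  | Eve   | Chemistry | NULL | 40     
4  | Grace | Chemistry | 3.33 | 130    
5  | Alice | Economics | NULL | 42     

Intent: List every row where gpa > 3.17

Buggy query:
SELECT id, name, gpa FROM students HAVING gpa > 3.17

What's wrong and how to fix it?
Bug: HAVING filters the output of aggregation, but this query has no GROUP BY and no aggregate functions, so SQLite rejects it (HAVING clause on a non-aggregate query); the condition here is per row

Fix: Replace HAVING with WHERE since the condition applies to individual rows

Corrected query:
SELECT id, name, gpa FROM students WHERE gpa > 3.17

Result:
id | name  | gpa 
---+-------+-----
1  | Carol | 3.88
4  | Grace | 3.33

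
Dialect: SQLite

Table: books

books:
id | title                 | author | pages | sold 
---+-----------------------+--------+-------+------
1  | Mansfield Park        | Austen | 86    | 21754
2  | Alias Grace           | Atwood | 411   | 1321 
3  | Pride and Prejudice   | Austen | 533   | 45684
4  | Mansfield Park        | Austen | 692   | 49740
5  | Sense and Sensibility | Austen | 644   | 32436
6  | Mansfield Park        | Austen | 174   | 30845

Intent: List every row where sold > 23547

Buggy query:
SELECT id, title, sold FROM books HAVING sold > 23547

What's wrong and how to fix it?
Bug: This is a non-aggregate query (no GROUP BY, no aggregates), so in SQLite the HAVING clause is invalid here; a row-level condition belongs in WHERE

Fix: Use WHERE for row-level filtering

Corrected query:
SELECT id, title, sold FROM books WHERE sold > 23547

Result:
id | title                 | sold 
---+-----------------------+------
3  | Pride and Prejudice   | 45684
4  | Mansfield Park        | 49740
5  | Sense and Sensibility | 32436
6  | Mansfield Park        | 30845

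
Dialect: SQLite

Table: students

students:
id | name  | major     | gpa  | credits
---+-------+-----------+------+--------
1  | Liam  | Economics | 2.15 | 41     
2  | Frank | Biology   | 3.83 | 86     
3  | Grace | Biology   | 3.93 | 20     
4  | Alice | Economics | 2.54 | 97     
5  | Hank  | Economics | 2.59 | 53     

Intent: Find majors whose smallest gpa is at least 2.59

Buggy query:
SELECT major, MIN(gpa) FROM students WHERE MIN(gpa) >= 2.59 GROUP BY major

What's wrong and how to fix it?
Bug: MIN() in WHERE is a misuse of aggregate

Fix: Replace WHERE with HAVING after the GROUP BY

Corrected query:
SELECT major, MIN(gpa) FROM students GROUP BY major HAVING MIN(gpa) >= 2.59

Result:
major   | MIN(gpa)
--------+---------
Biology | 3.83    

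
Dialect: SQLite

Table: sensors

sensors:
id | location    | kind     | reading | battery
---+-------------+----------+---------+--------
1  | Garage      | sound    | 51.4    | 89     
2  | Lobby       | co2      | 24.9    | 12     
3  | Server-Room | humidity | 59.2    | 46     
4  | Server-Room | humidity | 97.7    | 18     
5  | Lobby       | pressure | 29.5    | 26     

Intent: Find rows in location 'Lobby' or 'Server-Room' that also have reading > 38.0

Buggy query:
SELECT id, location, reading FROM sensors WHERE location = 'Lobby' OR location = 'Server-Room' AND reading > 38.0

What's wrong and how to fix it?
Bug: Without parentheses, AND is evaluated before OR, so the reading filter only applies to the 'Server-Room' branch

Fix: Group the OR with parentheses (or use IN), then AND the threshold

Corrected query:
SELECT id, location, reading FROM sensors WHERE (location = 'Lobby' OR location = 'Server-Room') AND reading > 38.0

Result:
id | location    | reading
---+-------------+--------
3  | Server-Room | 59.2   
4  | Server-Room | 97.7   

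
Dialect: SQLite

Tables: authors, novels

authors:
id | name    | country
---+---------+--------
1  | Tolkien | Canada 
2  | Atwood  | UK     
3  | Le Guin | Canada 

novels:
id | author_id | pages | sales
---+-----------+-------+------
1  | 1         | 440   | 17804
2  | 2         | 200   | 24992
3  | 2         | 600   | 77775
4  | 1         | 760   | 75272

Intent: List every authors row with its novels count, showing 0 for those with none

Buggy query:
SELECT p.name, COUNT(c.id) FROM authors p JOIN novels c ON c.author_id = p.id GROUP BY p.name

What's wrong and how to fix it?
Bug: An inner join excludes parents with zero children

Fix: Switch to LEFT JOIN to retain unmatched parent rows

Corrected query:
SELECT p.name, COUNT(c.id) FROM authors p LEFT JOIN novels c ON c.author_id = p.id GROUP BY p.name

Result:
name    | COUNT(c.id)
--------+------------
Atwood  | 2          
Le Guin | 0          
Tolkien | 2          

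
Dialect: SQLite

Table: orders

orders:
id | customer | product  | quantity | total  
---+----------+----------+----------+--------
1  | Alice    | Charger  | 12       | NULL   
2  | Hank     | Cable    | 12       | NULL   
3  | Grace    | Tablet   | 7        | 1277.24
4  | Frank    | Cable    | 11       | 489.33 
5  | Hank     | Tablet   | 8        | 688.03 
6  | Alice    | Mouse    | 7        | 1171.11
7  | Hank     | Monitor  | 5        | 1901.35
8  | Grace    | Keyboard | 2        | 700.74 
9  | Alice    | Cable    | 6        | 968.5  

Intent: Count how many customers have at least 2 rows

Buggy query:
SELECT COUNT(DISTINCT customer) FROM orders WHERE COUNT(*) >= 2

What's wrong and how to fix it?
Bug: WHERE filters individual rows, not groups, so a group-level COUNT is invalid there

Fix: Group first with HAVING COUNT(*) >= 2, then COUNT the resulting groups

Corrected query:
SELECT COUNT(*) FROM (SELECT customer FROM orders GROUP BY customer HAVING COUNT(*) >= 2)

Result:
COUNT(*)
--------
3       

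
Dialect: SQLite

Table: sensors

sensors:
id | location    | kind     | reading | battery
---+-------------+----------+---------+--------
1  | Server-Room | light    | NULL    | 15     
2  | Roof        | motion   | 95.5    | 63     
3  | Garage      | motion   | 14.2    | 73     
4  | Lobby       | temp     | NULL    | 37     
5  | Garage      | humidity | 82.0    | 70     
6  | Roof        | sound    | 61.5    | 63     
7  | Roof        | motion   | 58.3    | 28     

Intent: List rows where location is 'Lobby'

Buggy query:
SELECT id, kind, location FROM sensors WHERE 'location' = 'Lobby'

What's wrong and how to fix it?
Bug: 'location' in single quotes is a string literal, not the column; the comparison is literal-vs-literal and never true

Fix: Remove the quotes around the column name (or use double quotes for an identifier)

Corrected query:
SELECT id, kind, location FROM sensors WHERE location = 'Lobby'

Result:
id | kind | location
---+------+---------
4  | temp | Lobby   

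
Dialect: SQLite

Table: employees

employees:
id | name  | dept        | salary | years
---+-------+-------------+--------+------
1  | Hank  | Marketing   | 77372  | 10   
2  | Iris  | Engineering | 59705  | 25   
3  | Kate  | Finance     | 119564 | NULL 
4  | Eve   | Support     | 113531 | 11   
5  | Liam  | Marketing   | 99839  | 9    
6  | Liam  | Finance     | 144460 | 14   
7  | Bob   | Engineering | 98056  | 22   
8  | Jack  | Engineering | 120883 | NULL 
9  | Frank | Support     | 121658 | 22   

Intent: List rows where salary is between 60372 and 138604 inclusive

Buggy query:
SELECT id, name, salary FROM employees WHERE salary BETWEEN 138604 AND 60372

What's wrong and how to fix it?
Bug: The bounds are reversed; BETWEEN a AND b requires a <= b to match anything

Fix: Write BETWEEN 60372 AND 138604

Corrected query:
SELECT id, name, salary FROM employees WHERE salary BETWEEN 60372 AND 138604

Result:
id | name  | salary
---+-------+-------
1  | Hank  | 77372 
3  | Kate  | 119564
4  | Eve   | 113531
5  | Liam  | 99839 
7  | Bob   | 98056 
8  | Jack  | 120883
9  | Frank | 121658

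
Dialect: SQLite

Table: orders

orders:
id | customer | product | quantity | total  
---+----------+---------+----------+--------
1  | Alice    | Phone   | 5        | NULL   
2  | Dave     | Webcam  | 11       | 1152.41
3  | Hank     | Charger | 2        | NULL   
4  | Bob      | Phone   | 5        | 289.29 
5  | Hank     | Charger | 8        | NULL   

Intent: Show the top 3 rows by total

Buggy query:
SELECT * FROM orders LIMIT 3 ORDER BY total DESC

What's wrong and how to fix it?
Bug: ORDER BY cannot follow LIMIT; LIMIT is the final clause

Fix: Swap the clauses: ORDER BY first, then LIMIT

Corrected query:
SELECT * FROM orders ORDER BY total DESC LIMIT 3

Result:
id | customer | product | quantity | total  
---+----------+---------+----------+--------
2  | Dave     | Webcam  | 11       | 1152.41
4  | Bob      | Phone   | 5        | 289.29 
1  | Alice    | Phone   | 5        | NULL   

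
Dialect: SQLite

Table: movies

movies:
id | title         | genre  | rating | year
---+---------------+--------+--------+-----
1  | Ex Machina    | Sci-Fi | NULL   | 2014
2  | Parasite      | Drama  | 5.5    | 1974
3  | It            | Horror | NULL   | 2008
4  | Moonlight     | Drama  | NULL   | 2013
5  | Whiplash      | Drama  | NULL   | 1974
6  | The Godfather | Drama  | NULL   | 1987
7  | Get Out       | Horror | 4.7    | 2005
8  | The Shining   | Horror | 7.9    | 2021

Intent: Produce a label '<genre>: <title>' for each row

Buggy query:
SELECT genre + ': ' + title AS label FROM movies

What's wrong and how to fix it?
Bug: '+' is numeric addition; on text columns SQLite converts them to 0 instead of concatenating

Fix: Replace + with || to concatenate text

Corrected query:
SELECT genre || ': ' || title AS label FROM movies

Result:
label               
--------------------
Sci-Fi: Ex Machina  
Drama: Parasite     
Horror: It          
Drama: Moonlight    
Drama: Whiplash     
Drama: The Godfather
Horror: Get Out     
Horror: The Shining 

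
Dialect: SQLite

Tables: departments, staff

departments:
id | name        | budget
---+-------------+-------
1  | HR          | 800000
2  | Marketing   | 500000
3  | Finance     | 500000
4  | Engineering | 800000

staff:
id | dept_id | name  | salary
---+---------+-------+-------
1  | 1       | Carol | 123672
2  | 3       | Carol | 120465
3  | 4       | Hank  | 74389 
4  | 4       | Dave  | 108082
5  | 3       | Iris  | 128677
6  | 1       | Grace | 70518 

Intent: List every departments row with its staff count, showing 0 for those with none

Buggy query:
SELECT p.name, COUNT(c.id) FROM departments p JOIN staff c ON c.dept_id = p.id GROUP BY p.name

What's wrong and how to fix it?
Bug: An inner join excludes parents with zero children

Fix: Use LEFT JOIN so parents without children still appear (COUNT(c.id) gives 0)

Corrected query:
SELECT p.name, COUNT(c.id) FROM departments p LEFT JOIN staff c ON c.dept_id = p.id GROUP BY p.name

Result:
name        | COUNT(c.id)
------------+------------
Engineering | 2          
Finance     | 2          
HR          | 2          
Marketing   | 0          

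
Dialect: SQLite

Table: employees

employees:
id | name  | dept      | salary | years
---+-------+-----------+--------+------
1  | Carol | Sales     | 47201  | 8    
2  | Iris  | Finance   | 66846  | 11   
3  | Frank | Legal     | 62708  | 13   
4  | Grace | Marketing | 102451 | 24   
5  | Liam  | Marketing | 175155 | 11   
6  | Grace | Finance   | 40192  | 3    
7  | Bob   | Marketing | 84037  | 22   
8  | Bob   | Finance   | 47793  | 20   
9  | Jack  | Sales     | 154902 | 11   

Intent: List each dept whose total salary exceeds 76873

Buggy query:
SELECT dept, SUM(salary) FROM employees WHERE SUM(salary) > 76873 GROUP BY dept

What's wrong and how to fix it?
Bug: Aggregate functions cannot appear in a WHERE clause

Fix: Move the aggregate condition to a HAVING clause

Corrected query:
SELECT dept, SUM(salary) FROM employees GROUP BY dept HAVING SUM(salary) > 76873

Result:
dept      | SUM(salary)
----------+------------
Finance   | 154831     
Marketing | 361643     
Sales     | 202103     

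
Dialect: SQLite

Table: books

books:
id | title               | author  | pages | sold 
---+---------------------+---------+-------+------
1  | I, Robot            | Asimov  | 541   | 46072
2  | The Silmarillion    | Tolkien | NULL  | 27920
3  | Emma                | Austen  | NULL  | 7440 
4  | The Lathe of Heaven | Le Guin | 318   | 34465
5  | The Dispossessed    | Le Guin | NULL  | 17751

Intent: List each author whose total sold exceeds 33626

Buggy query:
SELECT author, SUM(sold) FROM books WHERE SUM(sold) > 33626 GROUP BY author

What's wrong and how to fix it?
Bug: Aggregate functions cannot appear in a WHERE clause

Fix: Use HAVING (which filters groups after aggregation) instead of WHERE

Corrected query:
SELECT author, SUM(sold) FROM books GROUP BY author HAVING SUM(sold) > 33626

Result:
author  | SUM(sold)
--------+----------
Asimov  | 46072    
Le Guin | 52216    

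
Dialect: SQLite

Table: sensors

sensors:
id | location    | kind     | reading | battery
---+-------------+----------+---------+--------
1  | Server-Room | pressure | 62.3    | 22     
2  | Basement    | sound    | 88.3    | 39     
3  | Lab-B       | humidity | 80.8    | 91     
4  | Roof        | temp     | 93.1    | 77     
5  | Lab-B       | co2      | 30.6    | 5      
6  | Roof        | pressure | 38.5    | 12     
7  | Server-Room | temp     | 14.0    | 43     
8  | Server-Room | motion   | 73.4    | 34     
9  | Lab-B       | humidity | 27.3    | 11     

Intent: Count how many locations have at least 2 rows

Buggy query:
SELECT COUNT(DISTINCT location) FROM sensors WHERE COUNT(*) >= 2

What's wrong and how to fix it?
Bug: COUNT(*) cannot appear in WHERE; the per-group count doesn't exist yet

Fix: Group first with HAVING COUNT(*) >= 2, then COUNT the resulting groups

Corrected query:
SELECT COUNT(*) FROM (SELECT location FROM sensors GROUP BY location HAVING COUNT(*) >= 2)

Result:
COUNT(*)
--------
3       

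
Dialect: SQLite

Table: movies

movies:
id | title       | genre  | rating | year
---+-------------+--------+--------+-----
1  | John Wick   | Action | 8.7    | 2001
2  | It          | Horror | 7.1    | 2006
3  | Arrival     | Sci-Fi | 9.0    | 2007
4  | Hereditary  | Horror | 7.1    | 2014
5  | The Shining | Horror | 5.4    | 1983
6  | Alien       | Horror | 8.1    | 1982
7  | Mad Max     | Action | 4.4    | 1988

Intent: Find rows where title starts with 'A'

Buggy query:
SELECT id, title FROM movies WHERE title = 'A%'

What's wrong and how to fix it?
Bug: '=' compares the literal string including the % character; pattern matching needs LIKE

Fix: Use LIKE for wildcard pattern matching

Corrected query:
SELECT id, title FROM movies WHERE title LIKE 'A%'

Result:
id | title  
---+--------
3  | Arrival
6  | Alien  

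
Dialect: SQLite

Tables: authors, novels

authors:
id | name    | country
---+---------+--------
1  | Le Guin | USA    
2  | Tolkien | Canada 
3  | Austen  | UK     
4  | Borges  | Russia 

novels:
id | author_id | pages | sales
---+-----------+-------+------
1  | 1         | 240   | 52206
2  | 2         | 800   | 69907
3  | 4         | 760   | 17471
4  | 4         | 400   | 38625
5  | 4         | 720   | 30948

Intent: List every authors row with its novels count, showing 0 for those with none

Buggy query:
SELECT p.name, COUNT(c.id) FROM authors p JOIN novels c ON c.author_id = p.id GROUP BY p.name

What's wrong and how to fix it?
Bug: An inner join excludes parents with zero children

Fix: Use LEFT JOIN so parents without children still appear (COUNT(c.id) gives 0)

Corrected query:
SELECT p.name, COUNT(c.id) FROM authors p LEFT JOIN novels c ON c.author_id = p.id GROUP BY p.name

Result:
name    | COUNT(c.id)
--------+------------
Austen  | 0          
Borges  | 3          
Le Guin | 1          
Tolkien | 1          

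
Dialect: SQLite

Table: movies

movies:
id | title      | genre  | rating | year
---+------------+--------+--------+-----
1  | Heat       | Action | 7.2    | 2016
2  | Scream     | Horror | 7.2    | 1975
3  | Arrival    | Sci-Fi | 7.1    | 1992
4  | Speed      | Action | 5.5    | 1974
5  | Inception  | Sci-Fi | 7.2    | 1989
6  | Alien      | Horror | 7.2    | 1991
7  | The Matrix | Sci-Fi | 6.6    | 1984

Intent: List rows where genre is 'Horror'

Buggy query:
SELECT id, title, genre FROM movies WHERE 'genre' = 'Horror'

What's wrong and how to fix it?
Bug: Single quotes denote string literals in SQL; the column name is being compared as a constant string

Fix: Remove the quotes around the column name (or use double quotes for an identifier)

Corrected query:
SELECT id, title, genre FROM movies WHERE genre = 'Horror'

Result:
id | title  | genre 
---+--------+-------
2  | Scream | Horror
6  | Alien  | Horror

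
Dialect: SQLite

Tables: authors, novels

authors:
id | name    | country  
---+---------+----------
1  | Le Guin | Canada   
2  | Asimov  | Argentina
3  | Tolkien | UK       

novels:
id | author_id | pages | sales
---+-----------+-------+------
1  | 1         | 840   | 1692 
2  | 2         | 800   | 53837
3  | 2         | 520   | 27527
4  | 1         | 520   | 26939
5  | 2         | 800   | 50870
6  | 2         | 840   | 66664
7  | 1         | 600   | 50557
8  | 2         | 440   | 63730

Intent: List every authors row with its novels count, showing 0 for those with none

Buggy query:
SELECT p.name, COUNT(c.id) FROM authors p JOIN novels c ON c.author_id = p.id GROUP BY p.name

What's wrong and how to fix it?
Bug: An inner join excludes parents with zero children

Fix: Use LEFT JOIN so parents without children still appear (COUNT(c.id) gives 0)

Corrected query:
SELECT p.name, COUNT(c.id) FROM authors p LEFT JOIN novels c ON c.author_id = p.id GROUP BY p.name

Result:
name    | COUNT(c.id)
--------+------------
Asimov  | 5          
Le Guin | 3          
Tolkien | 0          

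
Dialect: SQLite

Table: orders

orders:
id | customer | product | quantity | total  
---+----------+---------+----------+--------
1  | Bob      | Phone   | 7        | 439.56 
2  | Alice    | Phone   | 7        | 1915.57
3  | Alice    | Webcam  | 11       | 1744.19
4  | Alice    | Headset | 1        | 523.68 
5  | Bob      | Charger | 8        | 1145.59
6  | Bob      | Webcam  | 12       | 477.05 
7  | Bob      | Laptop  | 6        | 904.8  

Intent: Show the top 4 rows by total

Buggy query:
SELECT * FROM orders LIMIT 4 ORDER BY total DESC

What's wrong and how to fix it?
Bug: LIMIT must come after ORDER BY

Fix: Sort with ORDER BY, then apply LIMIT

Corrected query:
SELECT * FROM orders ORDER BY total DESC LIMIT 4

Result:
id | customer | product | quantity | total  
---+----------+---------+----------+--------
2  | Alice    | Phone   | 7        | 1915.57
3  | Alice    | Webcam  | 11       | 1744.19
5  | Bob      | Charger | 8        | 1145.59
7  | Bob      | Laptop  | 6        | 904.8  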